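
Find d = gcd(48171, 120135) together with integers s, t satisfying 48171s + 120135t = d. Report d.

Apply Euclid's algorithm to 120135 and 48171:
120135 = 2·48171 + 23793
48171 = 2·23793 + 585
23793 = 40·585 + 393
585 = 1·393 + 192
393 = 2·192 + 9
192 = 21·9 + 3
9 = 3·3 + 0
gcd(48171, 120135) = 3.
Express as a combination:
3 = 192 − 21·9
3 = −21·393 + 43·192
3 = 43·585 − 64·393
3 = −64·23793 + 2603·585
3 = 2603·48171 − 5270·23793
3 = −5270·120135 + 13143·48171
So 3 = (-5270)·120135 + (13143)·48171.

3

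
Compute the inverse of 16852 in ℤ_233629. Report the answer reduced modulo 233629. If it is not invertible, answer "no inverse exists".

Euclidean algorithm on 233629, 16852:
233629 = 13*16852 + 14553
16852 = 1*14553 + 2299
14553 = 6*2299 + 759
2299 = 3*759 + 22
759 = 34*22 + 11
22 = 2*11 + 0
The gcd is 11, not 1, hence no inverse exists.

no inverse exists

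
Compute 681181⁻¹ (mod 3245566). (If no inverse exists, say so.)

gcd(3245566, 681181) by repeated division:
3245566 = 4·681181 + 520842
681181 = 1·520842 + 160339
520842 = 3·160339 + 39825
160339 = 4·39825 + 1039
39825 = 38·1039 + 343
1039 = 3·343 + 10
343 = 34·10 + 3
10 = 3·3 + 1
3 = 3·1 + 0
gcd = 1, so the inverse exists. Back-substitute:
1 = 10 − 3·3
1 = −3·343 + 103·10
1 = 103·1039 − 312·343
1 = −312·39825 + 11959·1039
1 = 11959·160339 − 48148·39825
1 = −48148·520842 + 156403·160339
1 = 156403·681181 − 204551·520842
1 = −204551·3245566 + 974607·681181
So 681181·974607 ≡ 1 (mod 3245566).

974607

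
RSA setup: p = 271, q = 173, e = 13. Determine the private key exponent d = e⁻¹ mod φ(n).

10717

φ(n) = (p−1)(q−1) = 270·172 = 46440.
Need d with 13·d ≡ 1 (mod 46440). Apply the extended Euclidean algorithm:
46440 = 3572*13 + 4
13 = 3*4 + 1
4 = 4*1 + 0
Back-substitute:
1 = 13 − 3·4
1 = −3·46440 + 10717·13
So 13·10717 ≡ 1 (mod 46440), hence d = 10717.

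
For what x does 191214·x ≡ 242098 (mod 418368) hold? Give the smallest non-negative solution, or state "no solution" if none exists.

gcd(191214, 418368):
418368 = 2*191214 + 35940
191214 = 5*35940 + 11514
35940 = 3*11514 + 1398
11514 = 8*1398 + 330
1398 = 4*330 + 78
330 = 4*78 + 18
78 = 4*18 + 6
18 = 3*6 + 0
gcd = 6, but 6 ∤ 242098, so the congruence has no solution.

no solution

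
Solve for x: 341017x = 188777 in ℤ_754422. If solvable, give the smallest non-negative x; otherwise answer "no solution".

664757

First find gcd(341017, 754422):
754422 = 2*341017 + 72388
341017 = 4*72388 + 51465
72388 = 1*51465 + 20923
51465 = 2*20923 + 9619
20923 = 2*9619 + 1685
9619 = 5*1685 + 1194
1685 = 1*1194 + 491
1194 = 2*491 + 212
491 = 2*212 + 67
212 = 3*67 + 11
67 = 6*11 + 1
11 = 11*1 + 0
gcd = 1, so a unique solution mod 754422 exists.
Back-substitute for the Bézout coefficients:
1 = 67 − 6·11
1 = −6·212 + 19·67
1 = 19·491 − 44·212
1 = −44·1194 + 107·491
1 = 107·1685 − 151·1194
1 = −151·9619 + 862·1685
1 = 862·20923 − 1875·9619
1 = −1875·51465 + 4612·20923
1 = 4612·72388 − 6487·51465
1 = −6487·341017 + 30560·72388
1 = 30560·754422 − 67607·341017
So 341017·(-67607) ≡ 1 (mod 754422), giving 341017⁻¹ ≡ 686815.
x ≡ 341017⁻¹·188777 ≡ 686815·188777 ≡ 664757 (mod 754422).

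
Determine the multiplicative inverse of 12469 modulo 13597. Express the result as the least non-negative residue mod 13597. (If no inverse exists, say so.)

Apply the Euclidean algorithm to 13597 and 12469:
13597 = 1·12469 + 1128
12469 = 11·1128 + 61
1128 = 18·61 + 30
61 = 2·30 + 1
30 = 30·1 + 0
Since gcd(12469, 13597) = 1, back-substitute to write 1 as a combination:
1 = 61 − 2·30
1 = −2·1128 + 37·61
1 = 37·12469 − 409·1128
1 = −409·13597 + 446·12469
So 12469·446 ≡ 1 (mod 13597).

446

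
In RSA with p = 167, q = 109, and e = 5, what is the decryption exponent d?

φ(n) = (p−1)(q−1) = 166·108 = 17928.
Need d with 5·d ≡ 1 (mod 17928). Apply the extended Euclidean algorithm:
17928 = 3585·5 + 3
5 = 1·3 + 2
3 = 1·2 + 1
2 = 2·1 + 0
Back-substitute:
1 = 3 − 2
1 = −5 + 2·3
1 = 2·17928 − 7171·5
So 5·(-7171) ≡ 1 (mod 17928), hence d ≡ -7171 ≡ 10757 (mod 17928).

10757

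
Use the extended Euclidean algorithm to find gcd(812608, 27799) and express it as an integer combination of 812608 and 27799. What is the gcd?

Euclidean algorithm:
812608 = 29×27799 + 6437
27799 = 4×6437 + 2051
6437 = 3×2051 + 284
2051 = 7×284 + 63
284 = 4×63 + 32
63 = 1×32 + 31
32 = 1×31 + 1
31 = 31×1 + 0
gcd(812608, 27799) = 1.
Working backward:
1 = 32 − 31
1 = −63 + 2·32
1 = 2·284 − 9·63
1 = −9·2051 + 65·284
1 = 65·6437 − 204·2051
1 = −204·27799 + 881·6437
1 = 881·812608 − 25753·27799
So 1 = (881)·812608 + (-25753)·27799.

1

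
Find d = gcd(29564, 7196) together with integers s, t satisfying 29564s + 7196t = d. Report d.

Apply Euclid's algorithm to 29564 and 7196:
29564 = 4*7196 + 780
7196 = 9*780 + 176
780 = 4*176 + 76
176 = 2*76 + 24
76 = 3*24 + 4
24 = 6*4 + 0
gcd(29564, 7196) = 4.
Express as a combination:
4 = 76 − 3·24
4 = −3·176 + 7·76
4 = 7·780 − 31·176
4 = −31·7196 + 286·780
4 = 286·29564 − 1175·7196
So 4 = (286)·29564 + (-1175)·7196.

4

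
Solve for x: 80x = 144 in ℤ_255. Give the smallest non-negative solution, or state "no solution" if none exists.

gcd(80, 255):
255 = 3*80 + 15
80 = 5*15 + 5
15 = 3*5 + 0
gcd = 5, but 5 ∤ 144, so the congruence has no solution.

no solution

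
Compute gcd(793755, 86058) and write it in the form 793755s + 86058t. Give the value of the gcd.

Repeated division:
793755 = 9·86058 + 19233
86058 = 4·19233 + 9126
19233 = 2·9126 + 981
9126 = 9·981 + 297
981 = 3·297 + 90
297 = 3·90 + 27
90 = 3·27 + 9
27 = 3·9 + 0
gcd(793755, 86058) = 9.
Working backward:
9 = 90 − 3·27
9 = −3·297 + 10·90
9 = 10·981 − 33·297
9 = −33·9126 + 307·981
9 = 307·19233 − 647·9126
9 = −647·86058 + 2895·19233
9 = 2895·793755 − 26702·86058
So 9 = (2895)·793755 + (-26702)·86058.

9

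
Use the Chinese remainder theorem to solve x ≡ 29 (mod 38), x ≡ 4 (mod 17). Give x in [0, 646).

599

Write x = 29 + 38·k. Then 38·k ≡ 4 − 29 ≡ 9 (mod 17).
Need 38⁻¹ mod 17. Extended Euclid on (17, 4):
17 = 4*4 + 1
4 = 4*1 + 0
Back-substitute:
1 = 17 − 4·4
38⁻¹ ≡ 13 (mod 17), so k ≡ 13·9 ≡ 15 (mod 17).
x = 29 + 38·15 = 599.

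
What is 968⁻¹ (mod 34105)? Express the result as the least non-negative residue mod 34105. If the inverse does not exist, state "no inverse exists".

27587

Run Euclid on (34105, 968):
34105 = 35×968 + 225
968 = 4×225 + 68
225 = 3×68 + 21
68 = 3×21 + 5
21 = 4×5 + 1
5 = 5×1 + 0
gcd = 1, so the inverse exists. Back-substitute:
1 = 21 − 4·5
1 = −4·68 + 13·21
1 = 13·225 − 43·68
1 = −43·968 + 185·225
1 = 185·34105 − 6518·968
Thus 968·(-6518) ≡ 1 (mod 34105); reducing, -6518 mod 34105 = 27587.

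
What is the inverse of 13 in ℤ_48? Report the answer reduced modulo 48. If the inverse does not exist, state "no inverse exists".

Extended Euclidean algorithm:
48 = 3*13 + 9
13 = 1*9 + 4
9 = 2*4 + 1
4 = 4*1 + 0
gcd = 1, so the inverse exists. Back-substitute:
1 = 9 − 2·4
1 = −2·13 + 3·9
1 = 3·48 − 11·13
Hence 13⁻¹ ≡ -11 ≡ 37 (mod 48).

37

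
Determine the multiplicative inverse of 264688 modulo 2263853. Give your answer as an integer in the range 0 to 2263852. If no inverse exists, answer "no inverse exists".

539817

gcd(2263853, 264688) by repeated division:
2263853 = 8·264688 + 146349
264688 = 1·146349 + 118339
146349 = 1·118339 + 28010
118339 = 4·28010 + 6299
28010 = 4·6299 + 2814
6299 = 2·2814 + 671
2814 = 4·671 + 130
671 = 5·130 + 21
130 = 6·21 + 4
21 = 5·4 + 1
4 = 4·1 + 0
The gcd is 1. Working backward:
1 = 21 − 5·4
1 = −5·130 + 31·21
1 = 31·671 − 160·130
1 = −160·2814 + 671·671
1 = 671·6299 − 1502·2814
1 = −1502·28010 + 6679·6299
1 = 6679·118339 − 28218·28010
1 = −28218·146349 + 34897·118339
1 = 34897·264688 − 63115·146349
1 = −63115·2263853 + 539817·264688
So 264688·539817 ≡ 1 (mod 2263853).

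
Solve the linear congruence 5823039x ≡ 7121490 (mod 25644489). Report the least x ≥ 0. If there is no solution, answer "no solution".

First find gcd(5823039, 25644489):
25644489 = 4*5823039 + 2352333
5823039 = 2*2352333 + 1118373
2352333 = 2*1118373 + 115587
1118373 = 9*115587 + 78090
115587 = 1*78090 + 37497
78090 = 2*37497 + 3096
37497 = 12*3096 + 345
3096 = 8*345 + 336
345 = 1*336 + 9
336 = 37*9 + 3
9 = 3*3 + 0
gcd = 3 and 3 | 7121490, so solutions exist. Divide through by 3: 1941013x ≡ 2373830 (mod 8548163).
Now find 1941013⁻¹ mod 8548163:
8548163 = 4*1941013 + 784111
1941013 = 2*784111 + 372791
784111 = 2*372791 + 38529
372791 = 9*38529 + 26030
38529 = 1*26030 + 12499
26030 = 2*12499 + 1032
12499 = 12*1032 + 115
1032 = 8*115 + 112
115 = 1*112 + 3
112 = 37*3 + 1
3 = 3*1 + 0
Back-substitute:
1 = 112 − 37·3
1 = −37·115 + 38·112
1 = 38·1032 − 341·115
1 = −341·12499 + 4130·1032
1 = 4130·26030 − 8601·12499
1 = −8601·38529 + 12731·26030
1 = 12731·372791 − 123180·38529
1 = −123180·784111 + 259091·372791
1 = 259091·1941013 − 641362·784111
1 = −641362·8548163 + 2824539·1941013
So 1941013⁻¹ ≡ 2824539 (mod 8548163).
Then x ≡ 2824539·2373830 ≡ 1513082 (mod 8548163); the smallest non-negative solution is x = 1513082.

1513082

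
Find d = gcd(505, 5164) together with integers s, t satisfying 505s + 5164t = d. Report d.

Repeated division:
5164 = 10×505 + 114
505 = 4×114 + 49
114 = 2×49 + 16
49 = 3×16 + 1
16 = 16×1 + 0
gcd(505, 5164) = 1.
Express as a combination:
1 = 49 − 3·16
1 = −3·114 + 7·49
1 = 7·505 − 31·114
1 = −31·5164 + 317·505
So 1 = (-31)·5164 + (317)·505.

1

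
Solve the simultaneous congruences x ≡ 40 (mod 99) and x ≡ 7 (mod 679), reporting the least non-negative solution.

Write x = 40 + 99·k. Then 99·k ≡ 7 − 40 ≡ 646 (mod 679).
Need 99⁻¹ mod 679. Extended Euclid on (679, 99):
679 = 6·99 + 85
99 = 1·85 + 14
85 = 6·14 + 1
14 = 14·1 + 0
Back-substitute:
1 = 85 − 6·14
1 = −6·99 + 7·85
1 = 7·679 − 48·99
99⁻¹ ≡ 631 (mod 679), so k ≡ 631·646 ≡ 226 (mod 679).
x = 40 + 99·226 = 22414.

22414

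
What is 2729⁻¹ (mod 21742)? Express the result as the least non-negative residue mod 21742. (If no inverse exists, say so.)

7489

gcd(21742, 2729) by repeated division:
21742 = 7·2729 + 2639
2729 = 1·2639 + 90
2639 = 29·90 + 29
90 = 3·29 + 3
29 = 9·3 + 2
3 = 1·2 + 1
2 = 2·1 + 0
gcd = 1, so the inverse exists. Back-substitute:
1 = 3 − 2
1 = −29 + 10·3
1 = 10·90 − 31·29
1 = −31·2639 + 909·90
1 = 909·2729 − 940·2639
1 = −940·21742 + 7489·2729
So 2729·7489 ≡ 1 (mod 21742).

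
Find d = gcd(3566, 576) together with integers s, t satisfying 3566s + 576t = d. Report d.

Apply Euclid's algorithm to 3566 and 576:
3566 = 6×576 + 110
576 = 5×110 + 26
110 = 4×26 + 6
26 = 4×6 + 2
6 = 3×2 + 0
gcd(3566, 576) = 2.
Back-substituting:
2 = 26 − 4·6
2 = −4·110 + 17·26
2 = 17·576 − 89·110
2 = −89·3566 + 551·576
So 2 = (-89)·3566 + (551)·576.

2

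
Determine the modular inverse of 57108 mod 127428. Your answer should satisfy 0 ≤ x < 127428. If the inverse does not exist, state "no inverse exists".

no inverse exists

Euclidean algorithm on 127428, 57108:
127428 = 2*57108 + 13212
57108 = 4*13212 + 4260
13212 = 3*4260 + 432
4260 = 9*432 + 372
432 = 1*372 + 60
372 = 6*60 + 12
60 = 5*12 + 0
gcd(57108, 127428) = 12 ≠ 1, so 57108 has no multiplicative inverse modulo 127428.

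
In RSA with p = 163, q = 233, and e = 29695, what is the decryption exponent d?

36655

φ(n) = (p−1)(q−1) = 162·232 = 37584.
Need d with 29695·d ≡ 1 (mod 37584). Apply the extended Euclidean algorithm:
37584 = 1·29695 + 7889
29695 = 3·7889 + 6028
7889 = 1·6028 + 1861
6028 = 3·1861 + 445
1861 = 4·445 + 81
445 = 5·81 + 40
81 = 2·40 + 1
40 = 40·1 + 0
Back-substitute:
1 = 81 − 2·40
1 = −2·445 + 11·81
1 = 11·1861 − 46·445
1 = −46·6028 + 149·1861
1 = 149·7889 − 195·6028
1 = −195·29695 + 734·7889
1 = 734·37584 − 929·29695
So 29695·(-929) ≡ 1 (mod 37584), hence d ≡ -929 ≡ 36655 (mod 37584).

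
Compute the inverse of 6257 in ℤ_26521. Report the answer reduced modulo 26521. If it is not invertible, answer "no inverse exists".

8189

Apply the Euclidean algorithm to 26521 and 6257:
26521 = 4*6257 + 1493
6257 = 4*1493 + 285
1493 = 5*285 + 68
285 = 4*68 + 13
68 = 5*13 + 3
13 = 4*3 + 1
3 = 3*1 + 0
Since gcd(6257, 26521) = 1, back-substitute to write 1 as a combination:
1 = 13 − 4·3
1 = −4·68 + 21·13
1 = 21·285 − 88·68
1 = −88·1493 + 461·285
1 = 461·6257 − 1932·1493
1 = −1932·26521 + 8189·6257
So 6257·8189 ≡ 1 (mod 26521).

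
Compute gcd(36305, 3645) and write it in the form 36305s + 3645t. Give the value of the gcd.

5

Apply Euclid's algorithm to 36305 and 3645:
36305 = 9*3645 + 3500
3645 = 1*3500 + 145
3500 = 24*145 + 20
145 = 7*20 + 5
20 = 4*5 + 0
gcd(36305, 3645) = 5.
Express as a combination:
5 = 145 − 7·20
5 = −7·3500 + 169·145
5 = 169·3645 − 176·3500
5 = −176·36305 + 1753·3645
So 5 = (-176)·36305 + (1753)·3645.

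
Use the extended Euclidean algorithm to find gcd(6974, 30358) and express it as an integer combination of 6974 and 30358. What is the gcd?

Apply Euclid's algorithm to 30358 and 6974:
30358 = 4×6974 + 2462
6974 = 2×2462 + 2050
2462 = 1×2050 + 412
2050 = 4×412 + 402
412 = 1×402 + 10
402 = 40×10 + 2
10 = 5×2 + 0
gcd(6974, 30358) = 2.
Working backward:
2 = 402 − 40·10
2 = −40·412 + 41·402
2 = 41·2050 − 204·412
2 = −204·2462 + 245·2050
2 = 245·6974 − 694·2462
2 = −694·30358 + 3021·6974
So 2 = (-694)·30358 + (3021)·6974.

2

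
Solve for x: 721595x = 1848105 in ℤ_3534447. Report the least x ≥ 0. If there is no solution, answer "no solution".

149958

First find gcd(721595, 3534447):
3534447 = 4×721595 + 648067
721595 = 1×648067 + 73528
648067 = 8×73528 + 59843
73528 = 1×59843 + 13685
59843 = 4×13685 + 5103
13685 = 2×5103 + 3479
5103 = 1×3479 + 1624
3479 = 2×1624 + 231
1624 = 7×231 + 7
231 = 33×7 + 0
gcd = 7 and 7 | 1848105, so solutions exist. Divide through by 7: 103085x ≡ 264015 (mod 504921).
Now find 103085⁻¹ mod 504921:
504921 = 4*103085 + 92581
103085 = 1*92581 + 10504
92581 = 8*10504 + 8549
10504 = 1*8549 + 1955
8549 = 4*1955 + 729
1955 = 2*729 + 497
729 = 1*497 + 232
497 = 2*232 + 33
232 = 7*33 + 1
33 = 33*1 + 0
Back-substitute:
1 = 232 − 7·33
1 = −7·497 + 15·232
1 = 15·729 − 22·497
1 = −22·1955 + 59·729
1 = 59·8549 − 258·1955
1 = −258·10504 + 317·8549
1 = 317·92581 − 2794·10504
1 = −2794·103085 + 3111·92581
1 = 3111·504921 − 15238·103085
So 103085·(-15238) ≡ 1 (mod 504921), i.e. 103085⁻¹ ≡ 489683.
Then x ≡ 489683·264015 ≡ 149958 (mod 504921); the smallest non-negative solution is x = 149958.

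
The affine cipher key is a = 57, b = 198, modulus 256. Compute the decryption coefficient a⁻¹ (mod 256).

Extended Euclidean algorithm:
256 = 4·57 + 28
57 = 2·28 + 1
28 = 28·1 + 0
Since gcd(57, 256) = 1, back-substitute to write 1 as a combination:
1 = 57 − 2·28
1 = −2·256 + 9·57
So 57·9 ≡ 1 (mod 256).

9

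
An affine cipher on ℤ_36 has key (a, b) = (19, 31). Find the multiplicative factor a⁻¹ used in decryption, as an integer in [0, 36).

Apply the Euclidean algorithm to 36 and 19:
36 = 1×19 + 17
19 = 1×17 + 2
17 = 8×2 + 1
2 = 2×1 + 0
gcd = 1, so the inverse exists. Back-substitute:
1 = 17 − 8·2
1 = −8·19 + 9·17
1 = 9·36 − 17·19
Hence 19⁻¹ ≡ -17 ≡ 19 (mod 36).

19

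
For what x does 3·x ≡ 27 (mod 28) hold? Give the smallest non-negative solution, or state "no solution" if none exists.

First find gcd(3, 28):
28 = 9*3 + 1
3 = 3*1 + 0
gcd = 1, so a unique solution mod 28 exists.
Back-substitute for the Bézout coefficients:
1 = 28 − 9·3
So 3·(-9) ≡ 1 (mod 28), giving 3⁻¹ ≡ 19.
x ≡ 3⁻¹·27 ≡ 19·27 ≡ 9 (mod 28).

9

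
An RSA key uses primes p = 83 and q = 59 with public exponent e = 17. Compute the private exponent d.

φ(n) = (p−1)(q−1) = 82·58 = 4756.
Need d with 17·d ≡ 1 (mod 4756). Apply the extended Euclidean algorithm:
4756 = 279×17 + 13
17 = 1×13 + 4
13 = 3×4 + 1
4 = 4×1 + 0
Back-substitute:
1 = 13 − 3·4
1 = −3·17 + 4·13
1 = 4·4756 − 1119·17
So 17·(-1119) ≡ 1 (mod 4756), hence d ≡ -1119 ≡ 3637 (mod 4756).

3637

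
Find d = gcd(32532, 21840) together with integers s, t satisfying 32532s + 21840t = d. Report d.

Apply Euclid's algorithm to 32532 and 21840:
32532 = 1*21840 + 10692
21840 = 2*10692 + 456
10692 = 23*456 + 204
456 = 2*204 + 48
204 = 4*48 + 12
48 = 4*12 + 0
gcd(32532, 21840) = 12.
Back-substituting:
12 = 204 − 4·48
12 = −4·456 + 9·204
12 = 9·10692 − 211·456
12 = −211·21840 + 431·10692
12 = 431·32532 − 642·21840
So 12 = (431)·32532 + (-642)·21840.

12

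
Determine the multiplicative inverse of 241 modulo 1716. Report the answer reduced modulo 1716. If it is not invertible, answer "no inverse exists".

Run Euclid on (1716, 241):
1716 = 7×241 + 29
241 = 8×29 + 9
29 = 3×9 + 2
9 = 4×2 + 1
2 = 2×1 + 0
The gcd is 1. Working backward:
1 = 9 − 4·2
1 = −4·29 + 13·9
1 = 13·241 − 108·29
1 = −108·1716 + 769·241
So 241·769 ≡ 1 (mod 1716).

769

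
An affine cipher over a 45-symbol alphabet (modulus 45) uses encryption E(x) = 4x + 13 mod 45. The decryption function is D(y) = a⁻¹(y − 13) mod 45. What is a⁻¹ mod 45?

34

Extended Euclidean algorithm:
45 = 11×4 + 1
4 = 4×1 + 0
Since gcd(4, 45) = 1, back-substitute to write 1 as a combination:
1 = 45 − 11·4
So 4·(-11) ≡ 1 (mod 45), and -11 ≡ 34 (mod 45).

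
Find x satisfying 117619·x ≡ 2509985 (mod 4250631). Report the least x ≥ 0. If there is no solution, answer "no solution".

3123875

First find gcd(117619, 4250631):
4250631 = 36×117619 + 16347
117619 = 7×16347 + 3190
16347 = 5×3190 + 397
3190 = 8×397 + 14
397 = 28×14 + 5
14 = 2×5 + 4
5 = 1×4 + 1
4 = 4×1 + 0
gcd = 1, so a unique solution mod 4250631 exists.
Back-substitute for the Bézout coefficients:
1 = 5 − 4
1 = −14 + 3·5
1 = 3·397 − 85·14
1 = −85·3190 + 683·397
1 = 683·16347 − 3500·3190
1 = −3500·117619 + 25183·16347
1 = 25183·4250631 − 910088·117619
So 117619·(-910088) ≡ 1 (mod 4250631), giving 117619⁻¹ ≡ 3340543.
x ≡ 117619⁻¹·2509985 ≡ 3340543·2509985 ≡ 3123875 (mod 4250631).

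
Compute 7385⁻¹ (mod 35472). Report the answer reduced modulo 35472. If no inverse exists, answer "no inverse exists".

gcd(35472, 7385) by repeated division:
35472 = 4×7385 + 5932
7385 = 1×5932 + 1453
5932 = 4×1453 + 120
1453 = 12×120 + 13
120 = 9×13 + 3
13 = 4×3 + 1
3 = 3×1 + 0
The gcd is 1. Working backward:
1 = 13 − 4·3
1 = −4·120 + 37·13
1 = 37·1453 − 448·120
1 = −448·5932 + 1829·1453
1 = 1829·7385 − 2277·5932
1 = −2277·35472 + 10937·7385
So 7385·10937 ≡ 1 (mod 35472).

10937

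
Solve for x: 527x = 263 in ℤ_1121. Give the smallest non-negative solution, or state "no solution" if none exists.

First find gcd(527, 1121):
1121 = 2×527 + 67
527 = 7×67 + 58
67 = 1×58 + 9
58 = 6×9 + 4
9 = 2×4 + 1
4 = 4×1 + 0
gcd = 1, so a unique solution mod 1121 exists.
Back-substitute for the Bézout coefficients:
1 = 9 − 2·4
1 = −2·58 + 13·9
1 = 13·67 − 15·58
1 = −15·527 + 118·67
1 = 118·1121 − 251·527
So 527·(-251) ≡ 1 (mod 1121), giving 527⁻¹ ≡ 870.
x ≡ 527⁻¹·263 ≡ 870·263 ≡ 126 (mod 1121).

126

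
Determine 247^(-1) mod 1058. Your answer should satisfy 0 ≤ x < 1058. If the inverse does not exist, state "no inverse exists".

801

Extended Euclidean algorithm:
1058 = 4×247 + 70
247 = 3×70 + 37
70 = 1×37 + 33
37 = 1×33 + 4
33 = 8×4 + 1
4 = 4×1 + 0
The gcd is 1. Working backward:
1 = 33 − 8·4
1 = −8·37 + 9·33
1 = 9·70 − 17·37
1 = −17·247 + 60·70
1 = 60·1058 − 257·247
Thus 247·(-257) ≡ 1 (mod 1058); reducing, -257 mod 1058 = 801.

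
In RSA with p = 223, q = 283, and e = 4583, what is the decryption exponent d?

φ(n) = (p−1)(q−1) = 222·282 = 62604.
Need d with 4583·d ≡ 1 (mod 62604). Apply the extended Euclidean algorithm:
62604 = 13×4583 + 3025
4583 = 1×3025 + 1558
3025 = 1×1558 + 1467
1558 = 1×1467 + 91
1467 = 16×91 + 11
91 = 8×11 + 3
11 = 3×3 + 2
3 = 1×2 + 1
2 = 2×1 + 0
Back-substitute:
1 = 3 − 2
1 = −11 + 4·3
1 = 4·91 − 33·11
1 = −33·1467 + 532·91
1 = 532·1558 − 565·1467
1 = −565·3025 + 1097·1558
1 = 1097·4583 − 1662·3025
1 = −1662·62604 + 22703·4583
So 4583·22703 ≡ 1 (mod 62604), hence d = 22703.

22703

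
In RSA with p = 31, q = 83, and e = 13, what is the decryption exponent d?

φ(n) = (p−1)(q−1) = 30·82 = 2460.
Need d with 13·d ≡ 1 (mod 2460). Apply the extended Euclidean algorithm:
2460 = 189*13 + 3
13 = 4*3 + 1
3 = 3*1 + 0
Back-substitute:
1 = 13 − 4·3
1 = −4·2460 + 757·13
So 13·757 ≡ 1 (mod 2460), hence d = 757.

757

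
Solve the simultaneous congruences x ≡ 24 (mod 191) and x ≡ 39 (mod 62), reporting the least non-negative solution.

597

Write x = 24 + 191·k. Then 191·k ≡ 39 − 24 ≡ 15 (mod 62).
Need 191⁻¹ mod 62. Extended Euclid on (62, 5):
62 = 12·5 + 2
5 = 2·2 + 1
2 = 2·1 + 0
Back-substitute:
1 = 5 − 2·2
1 = −2·62 + 25·5
191⁻¹ ≡ 25 (mod 62), so k ≡ 25·15 ≡ 3 (mod 62).
x = 24 + 191·3 = 597.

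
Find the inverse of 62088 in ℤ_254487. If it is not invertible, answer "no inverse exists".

no inverse exists

Compute gcd(62088, 254487):
254487 = 4×62088 + 6135
62088 = 10×6135 + 738
6135 = 8×738 + 231
738 = 3×231 + 45
231 = 5×45 + 6
45 = 7×6 + 3
6 = 2×3 + 0
Since gcd = 3 > 1, 62088 is not a unit mod 254487.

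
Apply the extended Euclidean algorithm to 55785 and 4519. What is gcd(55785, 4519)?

1

Euclidean algorithm:
55785 = 12×4519 + 1557
4519 = 2×1557 + 1405
1557 = 1×1405 + 152
1405 = 9×152 + 37
152 = 4×37 + 4
37 = 9×4 + 1
4 = 4×1 + 0
gcd(55785, 4519) = 1.
Back-substituting:
1 = 37 − 9·4
1 = −9·152 + 37·37
1 = 37·1405 − 342·152
1 = −342·1557 + 379·1405
1 = 379·4519 − 1100·1557
1 = −1100·55785 + 13579·4519
So 1 = (-1100)·55785 + (13579)·4519.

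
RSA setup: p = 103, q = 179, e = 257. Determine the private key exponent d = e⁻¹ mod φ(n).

φ(n) = (p−1)(q−1) = 102·178 = 18156.
Need d with 257·d ≡ 1 (mod 18156). Apply the extended Euclidean algorithm:
18156 = 70×257 + 166
257 = 1×166 + 91
166 = 1×91 + 75
91 = 1×75 + 16
75 = 4×16 + 11
16 = 1×11 + 5
11 = 2×5 + 1
5 = 5×1 + 0
Back-substitute:
1 = 11 − 2·5
1 = −2·16 + 3·11
1 = 3·75 − 14·16
1 = −14·91 + 17·75
1 = 17·166 − 31·91
1 = −31·257 + 48·166
1 = 48·18156 − 3391·257
So 257·(-3391) ≡ 1 (mod 18156), hence d ≡ -3391 ≡ 14765 (mod 18156).

14765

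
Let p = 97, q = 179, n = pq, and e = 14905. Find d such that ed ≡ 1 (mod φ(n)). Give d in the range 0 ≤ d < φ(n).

4681

φ(n) = (p−1)(q−1) = 96·178 = 17088.
Need d with 14905·d ≡ 1 (mod 17088). Apply the extended Euclidean algorithm:
17088 = 1·14905 + 2183
14905 = 6·2183 + 1807
2183 = 1·1807 + 376
1807 = 4·376 + 303
376 = 1·303 + 73
303 = 4·73 + 11
73 = 6·11 + 7
11 = 1·7 + 4
7 = 1·4 + 3
4 = 1·3 + 1
3 = 3·1 + 0
Back-substitute:
1 = 4 − 3
1 = −7 + 2·4
1 = 2·11 − 3·7
1 = −3·73 + 20·11
1 = 20·303 − 83·73
1 = −83·376 + 103·303
1 = 103·1807 − 495·376
1 = −495·2183 + 598·1807
1 = 598·14905 − 4083·2183
1 = −4083·17088 + 4681·14905
So 14905·4681 ≡ 1 (mod 17088), hence d = 4681.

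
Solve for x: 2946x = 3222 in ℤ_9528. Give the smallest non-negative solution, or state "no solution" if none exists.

First find gcd(2946, 9528):
9528 = 3*2946 + 690
2946 = 4*690 + 186
690 = 3*186 + 132
186 = 1*132 + 54
132 = 2*54 + 24
54 = 2*24 + 6
24 = 4*6 + 0
gcd = 6 and 6 | 3222, so solutions exist. Divide through by 6: 491x ≡ 537 (mod 1588).
Now find 491⁻¹ mod 1588:
1588 = 3*491 + 115
491 = 4*115 + 31
115 = 3*31 + 22
31 = 1*22 + 9
22 = 2*9 + 4
9 = 2*4 + 1
4 = 4*1 + 0
Back-substitute:
1 = 9 − 2·4
1 = −2·22 + 5·9
1 = 5·31 − 7·22
1 = −7·115 + 26·31
1 = 26·491 − 111·115
1 = −111·1588 + 359·491
So 491⁻¹ ≡ 359 (mod 1588).
Then x ≡ 359·537 ≡ 635 (mod 1588); the smallest non-negative solution is x = 635.

635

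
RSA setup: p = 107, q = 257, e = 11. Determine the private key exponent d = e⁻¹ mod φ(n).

2467

φ(n) = (p−1)(q−1) = 106·256 = 27136.
Need d with 11·d ≡ 1 (mod 27136). Apply the extended Euclidean algorithm:
27136 = 2466*11 + 10
11 = 1*10 + 1
10 = 10*1 + 0
Back-substitute:
1 = 11 − 10
1 = −27136 + 2467·11
So 11·2467 ≡ 1 (mod 27136), hence d = 2467.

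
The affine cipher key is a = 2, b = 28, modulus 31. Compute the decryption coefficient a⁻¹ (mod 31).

16

gcd(31, 2) by repeated division:
31 = 15*2 + 1
2 = 2*1 + 0
Since gcd(2, 31) = 1, back-substitute to write 1 as a combination:
1 = 31 − 15·2
Thus 2·(-15) ≡ 1 (mod 31); reducing, -15 mod 31 = 16.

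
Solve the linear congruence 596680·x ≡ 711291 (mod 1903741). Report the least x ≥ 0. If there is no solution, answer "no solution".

24661

First find gcd(596680, 1903741):
1903741 = 3*596680 + 113701
596680 = 5*113701 + 28175
113701 = 4*28175 + 1001
28175 = 28*1001 + 147
1001 = 6*147 + 119
147 = 1*119 + 28
119 = 4*28 + 7
28 = 4*7 + 0
gcd = 7 and 7 | 711291, so solutions exist. Divide through by 7: 85240x ≡ 101613 (mod 271963).
Now find 85240⁻¹ mod 271963:
271963 = 3×85240 + 16243
85240 = 5×16243 + 4025
16243 = 4×4025 + 143
4025 = 28×143 + 21
143 = 6×21 + 17
21 = 1×17 + 4
17 = 4×4 + 1
4 = 4×1 + 0
Back-substitute:
1 = 17 − 4·4
1 = −4·21 + 5·17
1 = 5·143 − 34·21
1 = −34·4025 + 957·143
1 = 957·16243 − 3862·4025
1 = −3862·85240 + 20267·16243
1 = 20267·271963 − 64663·85240
So 85240·(-64663) ≡ 1 (mod 271963), i.e. 85240⁻¹ ≡ 207300.
Then x ≡ 207300·101613 ≡ 24661 (mod 271963); the smallest non-negative solution is x = 24661.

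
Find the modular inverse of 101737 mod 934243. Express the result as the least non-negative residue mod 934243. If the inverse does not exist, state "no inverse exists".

507182

Run Euclid on (934243, 101737):
934243 = 9*101737 + 18610
101737 = 5*18610 + 8687
18610 = 2*8687 + 1236
8687 = 7*1236 + 35
1236 = 35*35 + 11
35 = 3*11 + 2
11 = 5*2 + 1
2 = 2*1 + 0
Since gcd(101737, 934243) = 1, back-substitute to write 1 as a combination:
1 = 11 − 5·2
1 = −5·35 + 16·11
1 = 16·1236 − 565·35
1 = −565·8687 + 3971·1236
1 = 3971·18610 − 8507·8687
1 = −8507·101737 + 46506·18610
1 = 46506·934243 − 427061·101737
So 101737·(-427061) ≡ 1 (mod 934243), and -427061 ≡ 507182 (mod 934243).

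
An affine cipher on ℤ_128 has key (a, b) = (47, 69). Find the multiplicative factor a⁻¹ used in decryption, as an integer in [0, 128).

79

Run Euclid on (128, 47):
128 = 2·47 + 34
47 = 1·34 + 13
34 = 2·13 + 8
13 = 1·8 + 5
8 = 1·5 + 3
5 = 1·3 + 2
3 = 1·2 + 1
2 = 2·1 + 0
Since gcd(47, 128) = 1, back-substitute to write 1 as a combination:
1 = 3 − 2
1 = −5 + 2·3
1 = 2·8 − 3·5
1 = −3·13 + 5·8
1 = 5·34 − 13·13
1 = −13·47 + 18·34
1 = 18·128 − 49·47
Hence 47⁻¹ ≡ -49 ≡ 79 (mod 128).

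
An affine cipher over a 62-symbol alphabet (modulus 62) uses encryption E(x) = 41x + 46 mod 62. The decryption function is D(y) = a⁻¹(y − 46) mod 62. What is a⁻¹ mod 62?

59

Apply the Euclidean algorithm to 62 and 41:
62 = 1·41 + 21
41 = 1·21 + 20
21 = 1·20 + 1
20 = 20·1 + 0
gcd = 1, so the inverse exists. Back-substitute:
1 = 21 − 20
1 = −41 + 2·21
1 = 2·62 − 3·41
Thus 41·(-3) ≡ 1 (mod 62); reducing, -3 mod 62 = 59.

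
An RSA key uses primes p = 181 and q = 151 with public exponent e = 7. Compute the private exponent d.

φ(n) = (p−1)(q−1) = 180·150 = 27000.
Need d with 7·d ≡ 1 (mod 27000). Apply the extended Euclidean algorithm:
27000 = 3857*7 + 1
7 = 7*1 + 0
Back-substitute:
1 = 27000 − 3857·7
So 7·(-3857) ≡ 1 (mod 27000), hence d ≡ -3857 ≡ 23143 (mod 27000).

23143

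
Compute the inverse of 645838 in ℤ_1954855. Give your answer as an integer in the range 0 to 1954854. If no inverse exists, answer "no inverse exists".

1719587

Run Euclid on (1954855, 645838):
1954855 = 3×645838 + 17341
645838 = 37×17341 + 4221
17341 = 4×4221 + 457
4221 = 9×457 + 108
457 = 4×108 + 25
108 = 4×25 + 8
25 = 3×8 + 1
8 = 8×1 + 0
gcd = 1, so the inverse exists. Back-substitute:
1 = 25 − 3·8
1 = −3·108 + 13·25
1 = 13·457 − 55·108
1 = −55·4221 + 508·457
1 = 508·17341 − 2087·4221
1 = −2087·645838 + 77727·17341
1 = 77727·1954855 − 235268·645838
Hence 645838⁻¹ ≡ -235268 ≡ 1719587 (mod 1954855).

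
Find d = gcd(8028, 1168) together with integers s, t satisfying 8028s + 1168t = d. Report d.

Euclidean algorithm:
8028 = 6*1168 + 1020
1168 = 1*1020 + 148
1020 = 6*148 + 132
148 = 1*132 + 16
132 = 8*16 + 4
16 = 4*4 + 0
gcd(8028, 1168) = 4.
Express as a combination:
4 = 132 − 8·16
4 = −8·148 + 9·132
4 = 9·1020 − 62·148
4 = −62·1168 + 71·1020
4 = 71·8028 − 488·1168
So 4 = (71)·8028 + (-488)·1168.

4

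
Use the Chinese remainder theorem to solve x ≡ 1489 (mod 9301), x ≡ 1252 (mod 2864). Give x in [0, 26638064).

10781348

Write x = 1489 + 9301·k. Then 9301·k ≡ 1252 − 1489 ≡ 2627 (mod 2864).
Need 9301⁻¹ mod 2864. Extended Euclid on (2864, 709):
2864 = 4×709 + 28
709 = 25×28 + 9
28 = 3×9 + 1
9 = 9×1 + 0
Back-substitute:
1 = 28 − 3·9
1 = −3·709 + 76·28
1 = 76·2864 − 307·709
9301⁻¹ ≡ 2557 (mod 2864), so k ≡ 2557·2627 ≡ 1159 (mod 2864).
x = 1489 + 9301·1159 = 10781348.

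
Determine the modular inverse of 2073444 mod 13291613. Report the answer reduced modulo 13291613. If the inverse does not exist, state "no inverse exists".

Extended Euclidean algorithm:
13291613 = 6×2073444 + 850949
2073444 = 2×850949 + 371546
850949 = 2×371546 + 107857
371546 = 3×107857 + 47975
107857 = 2×47975 + 11907
47975 = 4×11907 + 347
11907 = 34×347 + 109
347 = 3×109 + 20
109 = 5×20 + 9
20 = 2×9 + 2
9 = 4×2 + 1
2 = 2×1 + 0
gcd = 1, so the inverse exists. Back-substitute:
1 = 9 − 4·2
1 = −4·20 + 9·9
1 = 9·109 − 49·20
1 = −49·347 + 156·109
1 = 156·11907 − 5353·347
1 = −5353·47975 + 21568·11907
1 = 21568·107857 − 48489·47975
1 = −48489·371546 + 167035·107857
1 = 167035·850949 − 382559·371546
1 = −382559·2073444 + 932153·850949
1 = 932153·13291613 − 5975477·2073444
Hence 2073444⁻¹ ≡ -5975477 ≡ 7316136 (mod 13291613).

7316136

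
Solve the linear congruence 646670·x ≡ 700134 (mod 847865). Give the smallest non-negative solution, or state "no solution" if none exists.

no solution

gcd(646670, 847865):
847865 = 1*646670 + 201195
646670 = 3*201195 + 43085
201195 = 4*43085 + 28855
43085 = 1*28855 + 14230
28855 = 2*14230 + 395
14230 = 36*395 + 10
395 = 39*10 + 5
10 = 2*5 + 0
gcd = 5, but 5 ∤ 700134, so the congruence has no solution.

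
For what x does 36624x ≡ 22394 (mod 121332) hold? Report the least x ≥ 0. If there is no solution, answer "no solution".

gcd(36624, 121332):
121332 = 3·36624 + 11460
36624 = 3·11460 + 2244
11460 = 5·2244 + 240
2244 = 9·240 + 84
240 = 2·84 + 72
84 = 1·72 + 12
72 = 6·12 + 0
gcd = 12, but 12 ∤ 22394, so the congruence has no solution.

no solution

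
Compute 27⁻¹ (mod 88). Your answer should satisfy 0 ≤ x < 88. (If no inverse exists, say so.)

75

gcd(88, 27) by repeated division:
88 = 3*27 + 7
27 = 3*7 + 6
7 = 1*6 + 1
6 = 6*1 + 0
gcd = 1, so the inverse exists. Back-substitute:
1 = 7 − 6
1 = −27 + 4·7
1 = 4·88 − 13·27
So 27·(-13) ≡ 1 (mod 88), and -13 ≡ 75 (mod 88).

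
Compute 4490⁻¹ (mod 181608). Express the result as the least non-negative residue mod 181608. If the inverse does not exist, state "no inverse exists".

Euclidean algorithm on 181608, 4490:
181608 = 40*4490 + 2008
4490 = 2*2008 + 474
2008 = 4*474 + 112
474 = 4*112 + 26
112 = 4*26 + 8
26 = 3*8 + 2
8 = 4*2 + 0
Since gcd = 2 > 1, 4490 is not a unit mod 181608.

no inverse exists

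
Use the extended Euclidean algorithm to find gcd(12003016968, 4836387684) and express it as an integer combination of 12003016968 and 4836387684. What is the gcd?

12

Apply Euclid's algorithm to 12003016968 and 4836387684:
12003016968 = 2*4836387684 + 2330241600
4836387684 = 2*2330241600 + 175904484
2330241600 = 13*175904484 + 43483308
175904484 = 4*43483308 + 1971252
43483308 = 22*1971252 + 115764
1971252 = 17*115764 + 3264
115764 = 35*3264 + 1524
3264 = 2*1524 + 216
1524 = 7*216 + 12
216 = 18*12 + 0
gcd(12003016968, 4836387684) = 12.
Back-substituting:
12 = 1524 − 7·216
12 = −7·3264 + 15·1524
12 = 15·115764 − 532·3264
12 = −532·1971252 + 9059·115764
12 = 9059·43483308 − 199830·1971252
12 = −199830·175904484 + 808379·43483308
12 = 808379·2330241600 − 10708757·175904484
12 = −10708757·4836387684 + 22225893·2330241600
12 = 22225893·12003016968 − 55160543·4836387684
So 12 = (22225893)·12003016968 + (-55160543)·4836387684.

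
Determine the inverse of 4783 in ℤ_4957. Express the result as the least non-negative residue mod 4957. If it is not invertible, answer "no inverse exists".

1225

Apply the Euclidean algorithm to 4957 and 4783:
4957 = 1·4783 + 174
4783 = 27·174 + 85
174 = 2·85 + 4
85 = 21·4 + 1
4 = 4·1 + 0
The gcd is 1. Working backward:
1 = 85 − 21·4
1 = −21·174 + 43·85
1 = 43·4783 − 1182·174
1 = −1182·4957 + 1225·4783
So 4783·1225 ≡ 1 (mod 4957).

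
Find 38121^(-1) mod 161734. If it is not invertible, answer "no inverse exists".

Apply the Euclidean algorithm to 161734 and 38121:
161734 = 4*38121 + 9250
38121 = 4*9250 + 1121
9250 = 8*1121 + 282
1121 = 3*282 + 275
282 = 1*275 + 7
275 = 39*7 + 2
7 = 3*2 + 1
2 = 2*1 + 0
Since gcd(38121, 161734) = 1, back-substitute to write 1 as a combination:
1 = 7 − 3·2
1 = −3·275 + 118·7
1 = 118·282 − 121·275
1 = −121·1121 + 481·282
1 = 481·9250 − 3969·1121
1 = −3969·38121 + 16357·9250
1 = 16357·161734 − 69397·38121
Hence 38121⁻¹ ≡ -69397 ≡ 92337 (mod 161734).

92337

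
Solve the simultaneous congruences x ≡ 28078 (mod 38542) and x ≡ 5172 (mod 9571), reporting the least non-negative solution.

96691414

Write x = 28078 + 38542·k. Then 38542·k ≡ 5172 − 28078 ≡ 5807 (mod 9571).
Need 38542⁻¹ mod 9571. Extended Euclid on (9571, 258):
9571 = 37×258 + 25
258 = 10×25 + 8
25 = 3×8 + 1
8 = 8×1 + 0
Back-substitute:
1 = 25 − 3·8
1 = −3·258 + 31·25
1 = 31·9571 − 1150·258
38542⁻¹ ≡ 8421 (mod 9571), so k ≡ 8421·5807 ≡ 2508 (mod 9571).
x = 28078 + 38542·2508 = 96691414.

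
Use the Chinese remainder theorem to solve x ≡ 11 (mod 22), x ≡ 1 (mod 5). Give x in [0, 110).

11

Write x = 11 + 22·k. Then 22·k ≡ 1 − 11 ≡ 0 (mod 5).
Need 22⁻¹ mod 5. Extended Euclid on (5, 2):
5 = 2·2 + 1
2 = 2·1 + 0
Back-substitute:
1 = 5 − 2·2
22⁻¹ ≡ 3 (mod 5), so k ≡ 3·0 ≡ 0 (mod 5).
x = 11 + 22·0 = 11.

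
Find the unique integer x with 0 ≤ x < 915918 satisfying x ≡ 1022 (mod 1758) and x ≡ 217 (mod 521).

721802

Write x = 1022 + 1758·k. Then 1758·k ≡ 217 − 1022 ≡ 237 (mod 521).
Need 1758⁻¹ mod 521. Extended Euclid on (521, 195):
521 = 2·195 + 131
195 = 1·131 + 64
131 = 2·64 + 3
64 = 21·3 + 1
3 = 3·1 + 0
Back-substitute:
1 = 64 − 21·3
1 = −21·131 + 43·64
1 = 43·195 − 64·131
1 = −64·521 + 171·195
1758⁻¹ ≡ 171 (mod 521), so k ≡ 171·237 ≡ 410 (mod 521).
x = 1022 + 1758·410 = 721802.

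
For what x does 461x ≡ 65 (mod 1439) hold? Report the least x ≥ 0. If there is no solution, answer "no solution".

First find gcd(461, 1439):
1439 = 3*461 + 56
461 = 8*56 + 13
56 = 4*13 + 4
13 = 3*4 + 1
4 = 4*1 + 0
gcd = 1, so a unique solution mod 1439 exists.
Back-substitute for the Bézout coefficients:
1 = 13 − 3·4
1 = −3·56 + 13·13
1 = 13·461 − 107·56
1 = −107·1439 + 334·461
So 461·(334) ≡ 1 (mod 1439), giving 461⁻¹ ≡ 334.
x ≡ 461⁻¹·65 ≡ 334·65 ≡ 125 (mod 1439).

125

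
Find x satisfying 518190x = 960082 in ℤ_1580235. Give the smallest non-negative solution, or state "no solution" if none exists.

no solution

gcd(518190, 1580235):
1580235 = 3·518190 + 25665
518190 = 20·25665 + 4890
25665 = 5·4890 + 1215
4890 = 4·1215 + 30
1215 = 40·30 + 15
30 = 2·15 + 0
gcd = 15, but 15 ∤ 960082, so the congruence has no solution.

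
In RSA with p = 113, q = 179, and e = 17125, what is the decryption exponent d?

5773

φ(n) = (p−1)(q−1) = 112·178 = 19936.
Need d with 17125·d ≡ 1 (mod 19936). Apply the extended Euclidean algorithm:
19936 = 1*17125 + 2811
17125 = 6*2811 + 259
2811 = 10*259 + 221
259 = 1*221 + 38
221 = 5*38 + 31
38 = 1*31 + 7
31 = 4*7 + 3
7 = 2*3 + 1
3 = 3*1 + 0
Back-substitute:
1 = 7 − 2·3
1 = −2·31 + 9·7
1 = 9·38 − 11·31
1 = −11·221 + 64·38
1 = 64·259 − 75·221
1 = −75·2811 + 814·259
1 = 814·17125 − 4959·2811
1 = −4959·19936 + 5773·17125
So 17125·5773 ≡ 1 (mod 19936), hence d = 5773.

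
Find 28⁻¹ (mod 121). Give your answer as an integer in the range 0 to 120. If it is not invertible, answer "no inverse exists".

13

gcd(121, 28) by repeated division:
121 = 4·28 + 9
28 = 3·9 + 1
9 = 9·1 + 0
The gcd is 1. Working backward:
1 = 28 − 3·9
1 = −3·121 + 13·28
So 28·13 ≡ 1 (mod 121).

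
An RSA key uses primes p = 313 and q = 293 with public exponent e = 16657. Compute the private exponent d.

φ(n) = (p−1)(q−1) = 312·292 = 91104.
Need d with 16657·d ≡ 1 (mod 91104). Apply the extended Euclidean algorithm:
91104 = 5×16657 + 7819
16657 = 2×7819 + 1019
7819 = 7×1019 + 686
1019 = 1×686 + 333
686 = 2×333 + 20
333 = 16×20 + 13
20 = 1×13 + 7
13 = 1×7 + 6
7 = 1×6 + 1
6 = 6×1 + 0
Back-substitute:
1 = 7 − 6
1 = −13 + 2·7
1 = 2·20 − 3·13
1 = −3·333 + 50·20
1 = 50·686 − 103·333
1 = −103·1019 + 153·686
1 = 153·7819 − 1174·1019
1 = −1174·16657 + 2501·7819
1 = 2501·91104 − 13679·16657
So 16657·(-13679) ≡ 1 (mod 91104), hence d ≡ -13679 ≡ 77425 (mod 91104).

77425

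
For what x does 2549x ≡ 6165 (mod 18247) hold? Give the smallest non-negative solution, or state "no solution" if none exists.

First find gcd(2549, 18247):
18247 = 7·2549 + 404
2549 = 6·404 + 125
404 = 3·125 + 29
125 = 4·29 + 9
29 = 3·9 + 2
9 = 4·2 + 1
2 = 2·1 + 0
gcd = 1, so a unique solution mod 18247 exists.
Back-substitute for the Bézout coefficients:
1 = 9 − 4·2
1 = −4·29 + 13·9
1 = 13·125 − 56·29
1 = −56·404 + 181·125
1 = 181·2549 − 1142·404
1 = −1142·18247 + 8175·2549
So 2549·(8175) ≡ 1 (mod 18247), giving 2549⁻¹ ≡ 8175.
x ≡ 2549⁻¹·6165 ≡ 8175·6165 ≡ 661 (mod 18247).

661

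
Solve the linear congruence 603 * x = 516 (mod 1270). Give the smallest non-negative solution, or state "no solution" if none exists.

First find gcd(603, 1270):
1270 = 2×603 + 64
603 = 9×64 + 27
64 = 2×27 + 10
27 = 2×10 + 7
10 = 1×7 + 3
7 = 2×3 + 1
3 = 3×1 + 0
gcd = 1, so a unique solution mod 1270 exists.
Back-substitute for the Bézout coefficients:
1 = 7 − 2·3
1 = −2·10 + 3·7
1 = 3·27 − 8·10
1 = −8·64 + 19·27
1 = 19·603 − 179·64
1 = −179·1270 + 377·603
So 603·(377) ≡ 1 (mod 1270), giving 603⁻¹ ≡ 377.
x ≡ 603⁻¹·516 ≡ 377·516 ≡ 222 (mod 1270).

222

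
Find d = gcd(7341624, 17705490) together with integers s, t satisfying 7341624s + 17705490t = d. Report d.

Euclidean algorithm:
17705490 = 2×7341624 + 3022242
7341624 = 2×3022242 + 1297140
3022242 = 2×1297140 + 427962
1297140 = 3×427962 + 13254
427962 = 32×13254 + 3834
13254 = 3×3834 + 1752
3834 = 2×1752 + 330
1752 = 5×330 + 102
330 = 3×102 + 24
102 = 4×24 + 6
24 = 4×6 + 0
gcd(7341624, 17705490) = 6.
Back-substituting:
6 = 102 − 4·24
6 = −4·330 + 13·102
6 = 13·1752 − 69·330
6 = −69·3834 + 151·1752
6 = 151·13254 − 522·3834
6 = −522·427962 + 16855·13254
6 = 16855·1297140 − 51087·427962
6 = −51087·3022242 + 119029·1297140
6 = 119029·7341624 − 289145·3022242
6 = −289145·17705490 + 697319·7341624
So 6 = (-289145)·17705490 + (697319)·7341624.

6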